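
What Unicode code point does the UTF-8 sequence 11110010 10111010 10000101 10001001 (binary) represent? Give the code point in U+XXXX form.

U+BA149

Leading byte 0xF2 = 11110010 matches 11110xxx → 4-byte sequence.
Byte 1: 0xF2 = 11110010, payload 010 (3 bits).
Byte 2: 0xBA = 10111010 (10xxxxxx ✓), payload 111010.
Byte 3: 0x85 = 10000101 (10xxxxxx ✓), payload 000101.
Byte 4: 0x89 = 10001001 (10xxxxxx ✓), payload 001001.
Concatenate: 010111010000101001001 = 0xBA149 (21 bits → U+BA149).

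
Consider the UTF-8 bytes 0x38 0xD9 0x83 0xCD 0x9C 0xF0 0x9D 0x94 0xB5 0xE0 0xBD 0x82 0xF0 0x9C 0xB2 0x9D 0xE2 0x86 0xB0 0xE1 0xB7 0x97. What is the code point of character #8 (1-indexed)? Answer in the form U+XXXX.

U+1DD7

Offset 0: leading byte 0x38 = 00111000 → 1-byte char #1 = 38.
Offset 1: leading byte 0xD9 = 11011001 → 2-byte char #2 = D9 83.
Offset 3: leading byte 0xCD = 11001101 → 2-byte char #3 = CD 9C.
Offset 5: leading byte 0xF0 = 11110000 → 4-byte char #4 = F0 9D 94 B5.
Offset 9: leading byte 0xE0 = 11100000 → 3-byte char #5 = E0 BD 82.
Offset 12: leading byte 0xF0 = 11110000 → 4-byte char #6 = F0 9C B2 9D.
Offset 16: leading byte 0xE2 = 11100010 → 3-byte char #7 = E2 86 B0.
Offset 19: leading byte 0xE1 = 11100001 → 3-byte char #8 = E1 B7 97.
Leading byte 0xE1 = 11100001 matches 1110xxxx → 3-byte sequence.
Byte 1: 0xE1 = 11100001, payload 0001 (4 bits).
Byte 2: 0xB7 = 10110111 (10xxxxxx ✓), payload 110111.
Byte 3: 0x97 = 10010111 (10xxxxxx ✓), payload 010111.
Concatenate: 0001110111010111 = 0x1DD7 (16 bits → U+1DD7).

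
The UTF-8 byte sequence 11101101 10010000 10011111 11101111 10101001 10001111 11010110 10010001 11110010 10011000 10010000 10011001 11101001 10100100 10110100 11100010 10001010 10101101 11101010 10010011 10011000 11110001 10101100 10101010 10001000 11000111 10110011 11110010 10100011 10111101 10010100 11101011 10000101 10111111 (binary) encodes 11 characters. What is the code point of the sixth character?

U+22AD

Offset 0: leading byte 0xED = 11101101 → 3-byte char #1 = ED 90 9F.
Offset 3: leading byte 0xEF = 11101111 → 3-byte char #2 = EF A9 8F.
Offset 6: leading byte 0xD6 = 11010110 → 2-byte char #3 = D6 91.
Offset 8: leading byte 0xF2 = 11110010 → 4-byte char #4 = F2 98 90 99.
Offset 12: leading byte 0xE9 = 11101001 → 3-byte char #5 = E9 A4 B4.
Offset 15: leading byte 0xE2 = 11100010 → 3-byte char #6 = E2 8A AD.
Leading byte 0xE2 = 11100010 matches 1110xxxx → 3-byte sequence.
Byte 1: 0xE2 = 11100010, payload 0010 (4 bits).
Byte 2: 0x8A = 10001010 (10xxxxxx ✓), payload 001010.
Byte 3: 0xAD = 10101101 (10xxxxxx ✓), payload 101101.
Concatenate: 0010001010101101 = 0x22AD (16 bits → U+22AD).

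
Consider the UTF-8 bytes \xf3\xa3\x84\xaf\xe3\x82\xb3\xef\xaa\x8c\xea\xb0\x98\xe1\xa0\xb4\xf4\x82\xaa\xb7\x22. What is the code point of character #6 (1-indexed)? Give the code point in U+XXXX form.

Offset 0: leading byte 0xF3 = 11110011 → 4-byte char #1 = F3 A3 84 AF.
Offset 4: leading byte 0xE3 = 11100011 → 3-byte char #2 = E3 82 B3.
Offset 7: leading byte 0xEF = 11101111 → 3-byte char #3 = EF AA 8C.
Offset 10: leading byte 0xEA = 11101010 → 3-byte char #4 = EA B0 98.
Offset 13: leading byte 0xE1 = 11100001 → 3-byte char #5 = E1 A0 B4.
Offset 16: leading byte 0xF4 = 11110100 → 4-byte char #6 = F4 82 AA B7.
Leading byte 0xF4 = 11110100 matches 11110xxx → 4-byte sequence.
Byte 1: 0xF4 = 11110100, payload 100 (3 bits).
Byte 2: 0x82 = 10000010 (10xxxxxx ✓), payload 000010.
Byte 3: 0xAA = 10101010 (10xxxxxx ✓), payload 101010.
Byte 4: 0xB7 = 10110111 (10xxxxxx ✓), payload 110111.
Concatenate: 100000010101010110111 = 0x102AB7 (21 bits → U+102AB7).

U+102AB7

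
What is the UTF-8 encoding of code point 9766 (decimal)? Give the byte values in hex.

E2 98 A6

U+2626 = 0x2626 = 9766 decimal. In range U+0800–U+FFFF → 3-byte form: 1110xxxx 10xxxxxx 10xxxxxx.
Binary (16 bits): 0010011000100110.
Split 4+6+6: 0010 | 011000 | 100110.
Byte 1: 11100010 = 0xE2.
Byte 2: 10011000 = 0x98.
Byte 3: 10100110 = 0xA6.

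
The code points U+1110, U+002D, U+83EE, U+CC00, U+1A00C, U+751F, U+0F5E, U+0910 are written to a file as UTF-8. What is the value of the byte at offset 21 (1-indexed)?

1-indexed offset 21 is 0-indexed offset 20.
U+1110 → 3-byte form E1 84 90 at offsets 0–2.
U+002D → 1-byte form 2D at offsets 3–3.
U+83EE → 3-byte form E8 8F AE at offsets 4–6.
U+CC00 → 3-byte form EC B0 80 at offsets 7–9.
U+1A00C → 4-byte form F0 9A 80 8C at offsets 10–13.
U+751F → 3-byte form E7 94 9F at offsets 14–16.
U+0F5E → 3-byte form E0 BD 9E at offsets 17–19.
U+0910 → 3-byte form E0 A4 90 at offsets 20–22.
Offset 20 falls in char 8's range; it's byte 1 of E0 A4 90 = 0xE0.

0xE0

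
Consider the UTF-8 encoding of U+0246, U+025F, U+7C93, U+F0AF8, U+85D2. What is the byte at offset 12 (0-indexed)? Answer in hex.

0x97

U+0246 → 2-byte form C9 86 at offsets 0–1.
U+025F → 2-byte form C9 9F at offsets 2–3.
U+7C93 → 3-byte form E7 B2 93 at offsets 4–6.
U+F0AF8 → 4-byte form F3 B0 AB B8 at offsets 7–10.
U+85D2 → 3-byte form E8 97 92 at offsets 11–13.
Offset 12 falls in char 5's range; it's byte 2 of E8 97 92 = 0x97.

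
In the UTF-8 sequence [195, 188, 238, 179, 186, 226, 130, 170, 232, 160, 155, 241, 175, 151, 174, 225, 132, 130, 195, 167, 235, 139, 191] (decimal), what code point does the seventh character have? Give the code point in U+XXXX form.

U+00E7

Offset 0: leading byte 0xC3 = 11000011 → 2-byte char #1 = C3 BC.
Offset 2: leading byte 0xEE = 11101110 → 3-byte char #2 = EE B3 BA.
Offset 5: leading byte 0xE2 = 11100010 → 3-byte char #3 = E2 82 AA.
Offset 8: leading byte 0xE8 = 11101000 → 3-byte char #4 = E8 A0 9B.
Offset 11: leading byte 0xF1 = 11110001 → 4-byte char #5 = F1 AF 97 AE.
Offset 15: leading byte 0xE1 = 11100001 → 3-byte char #6 = E1 84 82.
Offset 18: leading byte 0xC3 = 11000011 → 2-byte char #7 = C3 A7.
Leading byte 0xC3 = 11000011 matches 110xxxxx → 2-byte sequence.
Byte 1: 0xC3 = 11000011, payload 00011 (5 bits).
Byte 2: 0xA7 = 10100111 (10xxxxxx ✓), payload 100111.
Concatenate: 00011100111 = 0xE7 (11 bits → U+00E7).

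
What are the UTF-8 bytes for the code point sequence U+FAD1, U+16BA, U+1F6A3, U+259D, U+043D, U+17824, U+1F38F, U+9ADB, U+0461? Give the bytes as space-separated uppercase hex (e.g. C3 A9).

EF AB 91 E1 9A BA F0 9F 9A A3 E2 96 9D D0 BD F0 97 A0 A4 F0 9F 8E 8F E9 AB 9B D1 A1

U+FAD1: 3-byte form → EF AB 91.
U+16BA: 3-byte form → E1 9A BA.
U+1F6A3: 4-byte form → F0 9F 9A A3.
U+259D: 3-byte form → E2 96 9D.
U+043D: 2-byte form → D0 BD.
U+17824: 4-byte form → F0 97 A0 A4.
U+1F38F: 4-byte form → F0 9F 8E 8F.
U+9ADB: 3-byte form → E9 AB 9B.
U+0461: 2-byte form → D1 A1.
Concatenated (28 bytes): EF AB 91 E1 9A BA F0 9F 9A A3 E2 96 9D D0 BD F0 97 A0 A4 F0 9F 8E 8F E9 AB 9B D1 A1.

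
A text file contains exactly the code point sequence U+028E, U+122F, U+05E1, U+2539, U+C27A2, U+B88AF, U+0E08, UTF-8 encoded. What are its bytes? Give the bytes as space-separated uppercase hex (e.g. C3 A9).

CA 8E E1 88 AF D7 A1 E2 94 B9 F3 82 9E A2 F2 B8 A2 AF E0 B8 88

U+028E: 2-byte form → CA 8E.
U+122F: 3-byte form → E1 88 AF.
U+05E1: 2-byte form → D7 A1.
U+2539: 3-byte form → E2 94 B9.
U+C27A2: 4-byte form → F3 82 9E A2.
U+B88AF: 4-byte form → F2 B8 A2 AF.
U+0E08: 3-byte form → E0 B8 88.
Concatenated (21 bytes): CA 8E E1 88 AF D7 A1 E2 94 B9 F3 82 9E A2 F2 B8 A2 AF E0 B8 88.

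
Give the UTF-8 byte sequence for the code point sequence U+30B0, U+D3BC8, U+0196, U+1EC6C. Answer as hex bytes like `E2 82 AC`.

E3 82 B0 F3 93 AF 88 C6 96 F0 9E B1 AC

U+30B0: 3-byte form → E3 82 B0.
U+D3BC8: 4-byte form → F3 93 AF 88.
U+0196: 2-byte form → C6 96.
U+1EC6C: 4-byte form → F0 9E B1 AC.
Concatenated (13 bytes): E3 82 B0 F3 93 AF 88 C6 96 F0 9E B1 AC.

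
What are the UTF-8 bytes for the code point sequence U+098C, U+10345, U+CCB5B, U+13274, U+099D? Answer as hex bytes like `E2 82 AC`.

U+098C: 3-byte form → E0 A6 8C.
U+10345: 4-byte form → F0 90 8D 85.
U+CCB5B: 4-byte form → F3 8C AD 9B.
U+13274: 4-byte form → F0 93 89 B4.
U+099D: 3-byte form → E0 A6 9D.
Concatenated (18 bytes): E0 A6 8C F0 90 8D 85 F3 8C AD 9B F0 93 89 B4 E0 A6 9D.

E0 A6 8C F0 90 8D 85 F3 8C AD 9B F0 93 89 B4 E0 A6 9D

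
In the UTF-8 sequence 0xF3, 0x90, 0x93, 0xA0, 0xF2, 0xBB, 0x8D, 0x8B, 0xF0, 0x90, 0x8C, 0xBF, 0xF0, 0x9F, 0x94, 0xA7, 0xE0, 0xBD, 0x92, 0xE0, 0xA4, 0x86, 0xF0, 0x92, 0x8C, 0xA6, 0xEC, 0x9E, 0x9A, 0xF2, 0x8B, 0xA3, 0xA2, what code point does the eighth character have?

Offset 0: leading byte 0xF3 = 11110011 → 4-byte char #1 = F3 90 93 A0.
Offset 4: leading byte 0xF2 = 11110010 → 4-byte char #2 = F2 BB 8D 8B.
Offset 8: leading byte 0xF0 = 11110000 → 4-byte char #3 = F0 90 8C BF.
Offset 12: leading byte 0xF0 = 11110000 → 4-byte char #4 = F0 9F 94 A7.
Offset 16: leading byte 0xE0 = 11100000 → 3-byte char #5 = E0 BD 92.
Offset 19: leading byte 0xE0 = 11100000 → 3-byte char #6 = E0 A4 86.
Offset 22: leading byte 0xF0 = 11110000 → 4-byte char #7 = F0 92 8C A6.
Offset 26: leading byte 0xEC = 11101100 → 3-byte char #8 = EC 9E 9A.
Leading byte 0xEC = 11101100 matches 1110xxxx → 3-byte sequence.
Byte 1: 0xEC = 11101100, payload 1100 (4 bits).
Byte 2: 0x9E = 10011110 (10xxxxxx ✓), payload 011110.
Byte 3: 0x9A = 10011010 (10xxxxxx ✓), payload 011010.
Concatenate: 1100011110011010 = 0xC79A (16 bits → U+C79A).

U+C79A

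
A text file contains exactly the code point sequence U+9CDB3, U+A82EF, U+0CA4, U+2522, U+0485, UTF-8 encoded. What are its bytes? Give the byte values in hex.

F2 9C B6 B3 F2 A8 8B AF E0 B2 A4 E2 94 A2 D2 85

U+9CDB3: 4-byte form → F2 9C B6 B3.
U+A82EF: 4-byte form → F2 A8 8B AF.
U+0CA4: 3-byte form → E0 B2 A4.
U+2522: 3-byte form → E2 94 A2.
U+0485: 2-byte form → D2 85.
Concatenated (16 bytes): F2 9C B6 B3 F2 A8 8B AF E0 B2 A4 E2 94 A2 D2 85.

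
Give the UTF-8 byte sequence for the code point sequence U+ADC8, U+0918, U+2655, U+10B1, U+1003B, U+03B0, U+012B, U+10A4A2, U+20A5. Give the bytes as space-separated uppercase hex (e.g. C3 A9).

EA B7 88 E0 A4 98 E2 99 95 E1 82 B1 F0 90 80 BB CE B0 C4 AB F4 8A 92 A2 E2 82 A5

U+ADC8: 3-byte form → EA B7 88.
U+0918: 3-byte form → E0 A4 98.
U+2655: 3-byte form → E2 99 95.
U+10B1: 3-byte form → E1 82 B1.
U+1003B: 4-byte form → F0 90 80 BB.
U+03B0: 2-byte form → CE B0.
U+012B: 2-byte form → C4 AB.
U+10A4A2: 4-byte form → F4 8A 92 A2.
U+20A5: 3-byte form → E2 82 A5.
Concatenated (27 bytes): EA B7 88 E0 A4 98 E2 99 95 E1 82 B1 F0 90 80 BB CE B0 C4 AB F4 8A 92 A2 E2 82 A5.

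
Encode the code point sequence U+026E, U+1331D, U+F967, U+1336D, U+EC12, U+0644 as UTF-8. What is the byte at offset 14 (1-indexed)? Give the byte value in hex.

0xEE

1-indexed offset 14 is 0-indexed offset 13.
U+026E → 2-byte form C9 AE at offsets 0–1.
U+1331D → 4-byte form F0 93 8C 9D at offsets 2–5.
U+F967 → 3-byte form EF A5 A7 at offsets 6–8.
U+1336D → 4-byte form F0 93 8D AD at offsets 9–12.
U+EC12 → 3-byte form EE B0 92 at offsets 13–15.
Offset 13 falls in char 5's range; it's byte 1 of EE B0 92 = 0xEE.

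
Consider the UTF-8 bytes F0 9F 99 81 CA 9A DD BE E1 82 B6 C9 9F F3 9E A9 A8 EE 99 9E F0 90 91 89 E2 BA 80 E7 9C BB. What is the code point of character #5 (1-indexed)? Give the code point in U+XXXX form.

Offset 0: leading byte 0xF0 = 11110000 → 4-byte char #1 = F0 9F 99 81.
Offset 4: leading byte 0xCA = 11001010 → 2-byte char #2 = CA 9A.
Offset 6: leading byte 0xDD = 11011101 → 2-byte char #3 = DD BE.
Offset 8: leading byte 0xE1 = 11100001 → 3-byte char #4 = E1 82 B6.
Offset 11: leading byte 0xC9 = 11001001 → 2-byte char #5 = C9 9F.
Leading byte 0xC9 = 11001001 matches 110xxxxx → 2-byte sequence.
Byte 1: 0xC9 = 11001001, payload 01001 (5 bits).
Byte 2: 0x9F = 10011111 (10xxxxxx ✓), payload 011111.
Concatenate: 01001011111 = 0x25F (11 bits → U+025F).

U+025F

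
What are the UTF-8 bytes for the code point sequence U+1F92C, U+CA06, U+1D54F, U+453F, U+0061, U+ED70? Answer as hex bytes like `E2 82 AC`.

F0 9F A4 AC EC A8 86 F0 9D 95 8F E4 94 BF 61 EE B5 B0

U+1F92C: 4-byte form → F0 9F A4 AC.
U+CA06: 3-byte form → EC A8 86.
U+1D54F: 4-byte form → F0 9D 95 8F.
U+453F: 3-byte form → E4 94 BF.
U+0061: 1-byte form → 61.
U+ED70: 3-byte form → EE B5 B0.
Concatenated (18 bytes): F0 9F A4 AC EC A8 86 F0 9D 95 8F E4 94 BF 61 EE B5 B0.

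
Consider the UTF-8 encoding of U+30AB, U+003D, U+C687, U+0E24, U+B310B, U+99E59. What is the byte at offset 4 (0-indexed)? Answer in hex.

U+30AB → 3-byte form E3 82 AB at offsets 0–2.
U+003D → 1-byte form 3D at offsets 3–3.
U+C687 → 3-byte form EC 9A 87 at offsets 4–6.
Offset 4 falls in char 3's range; it's byte 1 of EC 9A 87 = 0xEC.

0xEC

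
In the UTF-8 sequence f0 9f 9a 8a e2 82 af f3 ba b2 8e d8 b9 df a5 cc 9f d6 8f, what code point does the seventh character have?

Offset 0: leading byte 0xF0 = 11110000 → 4-byte char #1 = F0 9F 9A 8A.
Offset 4: leading byte 0xE2 = 11100010 → 3-byte char #2 = E2 82 AF.
Offset 7: leading byte 0xF3 = 11110011 → 4-byte char #3 = F3 BA B2 8E.
Offset 11: leading byte 0xD8 = 11011000 → 2-byte char #4 = D8 B9.
Offset 13: leading byte 0xDF = 11011111 → 2-byte char #5 = DF A5.
Offset 15: leading byte 0xCC = 11001100 → 2-byte char #6 = CC 9F.
Offset 17: leading byte 0xD6 = 11010110 → 2-byte char #7 = D6 8F.
Leading byte 0xD6 = 11010110 matches 110xxxxx → 2-byte sequence.
Byte 1: 0xD6 = 11010110, payload 10110 (5 bits).
Byte 2: 0x8F = 10001111 (10xxxxxx ✓), payload 001111.
Concatenate: 10110001111 = 0x58F (11 bits → U+058F).

U+058F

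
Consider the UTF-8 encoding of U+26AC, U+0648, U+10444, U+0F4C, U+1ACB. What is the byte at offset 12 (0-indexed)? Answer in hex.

0xE1

U+26AC → 3-byte form E2 9A AC at offsets 0–2.
U+0648 → 2-byte form D9 88 at offsets 3–4.
U+10444 → 4-byte form F0 90 91 84 at offsets 5–8.
U+0F4C → 3-byte form E0 BD 8C at offsets 9–11.
U+1ACB → 3-byte form E1 AB 8B at offsets 12–14.
Offset 12 falls in char 5's range; it's byte 1 of E1 AB 8B = 0xE1.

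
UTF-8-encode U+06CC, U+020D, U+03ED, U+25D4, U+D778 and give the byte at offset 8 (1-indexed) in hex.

1-indexed offset 8 is 0-indexed offset 7.
U+06CC → 2-byte form DB 8C at offsets 0–1.
U+020D → 2-byte form C8 8D at offsets 2–3.
U+03ED → 2-byte form CF AD at offsets 4–5.
U+25D4 → 3-byte form E2 97 94 at offsets 6–8.
Offset 7 falls in char 4's range; it's byte 2 of E2 97 94 = 0x97.

0x97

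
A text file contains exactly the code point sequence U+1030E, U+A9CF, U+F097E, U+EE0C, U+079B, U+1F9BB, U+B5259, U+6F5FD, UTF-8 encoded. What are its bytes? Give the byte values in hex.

F0 90 8C 8E EA A7 8F F3 B0 A5 BE EE B8 8C DE 9B F0 9F A6 BB F2 B5 89 99 F1 AF 97 BD

U+1030E: 4-byte form → F0 90 8C 8E.
U+A9CF: 3-byte form → EA A7 8F.
U+F097E: 4-byte form → F3 B0 A5 BE.
U+EE0C: 3-byte form → EE B8 8C.
U+079B: 2-byte form → DE 9B.
U+1F9BB: 4-byte form → F0 9F A6 BB.
U+B5259: 4-byte form → F2 B5 89 99.
U+6F5FD: 4-byte form → F1 AF 97 BD.
Concatenated (28 bytes): F0 90 8C 8E EA A7 8F F3 B0 A5 BE EE B8 8C DE 9B F0 9F A6 BB F2 B5 89 99 F1 AF 97 BD.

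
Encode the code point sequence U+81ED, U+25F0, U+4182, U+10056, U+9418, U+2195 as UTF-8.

U+81ED: 3-byte form → E8 87 AD.
U+25F0: 3-byte form → E2 97 B0.
U+4182: 3-byte form → E4 86 82.
U+10056: 4-byte form → F0 90 81 96.
U+9418: 3-byte form → E9 90 98.
U+2195: 3-byte form → E2 86 95.
Concatenated (19 bytes): E8 87 AD E2 97 B0 E4 86 82 F0 90 81 96 E9 90 98 E2 86 95.

E8 87 AD E2 97 B0 E4 86 82 F0 90 81 96 E9 90 98 E2 86 95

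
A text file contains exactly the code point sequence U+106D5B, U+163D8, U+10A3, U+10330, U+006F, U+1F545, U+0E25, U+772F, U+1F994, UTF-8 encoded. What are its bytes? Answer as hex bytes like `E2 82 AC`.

U+106D5B: 4-byte form → F4 86 B5 9B.
U+163D8: 4-byte form → F0 96 8F 98.
U+10A3: 3-byte form → E1 82 A3.
U+10330: 4-byte form → F0 90 8C B0.
U+006F: 1-byte form → 6F.
U+1F545: 4-byte form → F0 9F 95 85.
U+0E25: 3-byte form → E0 B8 A5.
U+772F: 3-byte form → E7 9C AF.
U+1F994: 4-byte form → F0 9F A6 94.
Concatenated (30 bytes): F4 86 B5 9B F0 96 8F 98 E1 82 A3 F0 90 8C B0 6F F0 9F 95 85 E0 B8 A5 E7 9C AF F0 9F A6 94.

F4 86 B5 9B F0 96 8F 98 E1 82 A3 F0 90 8C B0 6F F0 9F 95 85 E0 B8 A5 E7 9C AF F0 9F A6 94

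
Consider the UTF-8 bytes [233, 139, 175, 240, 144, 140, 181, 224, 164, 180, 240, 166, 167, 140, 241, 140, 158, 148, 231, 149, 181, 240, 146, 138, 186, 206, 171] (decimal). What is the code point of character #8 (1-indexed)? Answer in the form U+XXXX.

Offset 0: leading byte 0xE9 = 11101001 → 3-byte char #1 = E9 8B AF.
Offset 3: leading byte 0xF0 = 11110000 → 4-byte char #2 = F0 90 8C B5.
Offset 7: leading byte 0xE0 = 11100000 → 3-byte char #3 = E0 A4 B4.
Offset 10: leading byte 0xF0 = 11110000 → 4-byte char #4 = F0 A6 A7 8C.
Offset 14: leading byte 0xF1 = 11110001 → 4-byte char #5 = F1 8C 9E 94.
Offset 18: leading byte 0xE7 = 11100111 → 3-byte char #6 = E7 95 B5.
Offset 21: leading byte 0xF0 = 11110000 → 4-byte char #7 = F0 92 8A BA.
Offset 25: leading byte 0xCE = 11001110 → 2-byte char #8 = CE AB.
Leading byte 0xCE = 11001110 matches 110xxxxx → 2-byte sequence.
Byte 1: 0xCE = 11001110, payload 01110 (5 bits).
Byte 2: 0xAB = 10101011 (10xxxxxx ✓), payload 101011.
Concatenate: 01110101011 = 0x3AB (11 bits → U+03AB).

U+03AB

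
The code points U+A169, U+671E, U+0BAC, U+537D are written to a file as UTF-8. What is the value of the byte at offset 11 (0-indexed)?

0xBD

U+A169 → 3-byte form EA 85 A9 at offsets 0–2.
U+671E → 3-byte form E6 9C 9E at offsets 3–5.
U+0BAC → 3-byte form E0 AE AC at offsets 6–8.
U+537D → 3-byte form E5 8D BD at offsets 9–11.
Offset 11 falls in char 4's range; it's byte 3 of E5 8D BD = 0xBD.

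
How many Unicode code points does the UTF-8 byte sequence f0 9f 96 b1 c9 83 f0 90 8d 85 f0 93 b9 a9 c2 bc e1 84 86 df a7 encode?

7

Byte at offset 0: 0xF0 = 11110000 → 4-byte char (#1). Advance 4.
Byte at offset 4: 0xC9 = 11001001 → 2-byte char (#2). Advance 2.
Byte at offset 6: 0xF0 = 11110000 → 4-byte char (#3). Advance 4.
Byte at offset 10: 0xF0 = 11110000 → 4-byte char (#4). Advance 4.
Byte at offset 14: 0xC2 = 11000010 → 2-byte char (#5). Advance 2.
Byte at offset 16: 0xE1 = 11100001 → 3-byte char (#6). Advance 3.
Byte at offset 19: 0xDF = 11011111 → 2-byte char (#7). Advance 2.
Reached end at offset 21 after 7 code points.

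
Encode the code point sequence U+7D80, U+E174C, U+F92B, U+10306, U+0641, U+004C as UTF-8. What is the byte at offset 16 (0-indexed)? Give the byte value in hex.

0x4C

U+7D80 → 3-byte form E7 B6 80 at offsets 0–2.
U+E174C → 4-byte form F3 A1 9D 8C at offsets 3–6.
U+F92B → 3-byte form EF A4 AB at offsets 7–9.
U+10306 → 4-byte form F0 90 8C 86 at offsets 10–13.
U+0641 → 2-byte form D9 81 at offsets 14–15.
U+004C → 1-byte form 4C at offsets 16–16.
Offset 16 falls in char 6's range; it's byte 1 of 4C = 0x4C.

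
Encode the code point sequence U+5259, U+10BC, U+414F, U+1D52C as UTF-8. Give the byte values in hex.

E5 89 99 E1 82 BC E4 85 8F F0 9D 94 AC

U+5259: 3-byte form → E5 89 99.
U+10BC: 3-byte form → E1 82 BC.
U+414F: 3-byte form → E4 85 8F.
U+1D52C: 4-byte form → F0 9D 94 AC.
Concatenated (13 bytes): E5 89 99 E1 82 BC E4 85 8F F0 9D 94 AC.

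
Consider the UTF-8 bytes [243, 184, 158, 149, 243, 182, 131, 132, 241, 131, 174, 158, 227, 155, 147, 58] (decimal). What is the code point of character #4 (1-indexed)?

Offset 0: leading byte 0xF3 = 11110011 → 4-byte char #1 = F3 B8 9E 95.
Offset 4: leading byte 0xF3 = 11110011 → 4-byte char #2 = F3 B6 83 84.
Offset 8: leading byte 0xF1 = 11110001 → 4-byte char #3 = F1 83 AE 9E.
Offset 12: leading byte 0xE3 = 11100011 → 3-byte char #4 = E3 9B 93.
Leading byte 0xE3 = 11100011 matches 1110xxxx → 3-byte sequence.
Byte 1: 0xE3 = 11100011, payload 0011 (4 bits).
Byte 2: 0x9B = 10011011 (10xxxxxx ✓), payload 011011.
Byte 3: 0x93 = 10010011 (10xxxxxx ✓), payload 010011.
Concatenate: 0011011011010011 = 0x36D3 (16 bits → U+36D3).

U+36D3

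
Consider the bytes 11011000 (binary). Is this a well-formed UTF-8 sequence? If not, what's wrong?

Leading byte 0xD8 = 11011000 → 2-byte form, but only 1 byte is present.

invalid (sequence truncated)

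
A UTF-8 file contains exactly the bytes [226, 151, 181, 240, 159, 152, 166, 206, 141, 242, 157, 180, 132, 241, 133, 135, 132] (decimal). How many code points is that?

5

Byte at offset 0: 0xE2 = 11100010 → 3-byte char (#1). Advance 3.
Byte at offset 3: 0xF0 = 11110000 → 4-byte char (#2). Advance 4.
Byte at offset 7: 0xCE = 11001110 → 2-byte char (#3). Advance 2.
Byte at offset 9: 0xF2 = 11110010 → 4-byte char (#4). Advance 4.
Byte at offset 13: 0xF1 = 11110001 → 4-byte char (#5). Advance 4.
Reached end at offset 17 after 5 code points.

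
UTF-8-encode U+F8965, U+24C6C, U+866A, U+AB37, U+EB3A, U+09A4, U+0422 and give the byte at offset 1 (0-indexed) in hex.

U+F8965 → 4-byte form F3 B8 A5 A5 at offsets 0–3.
Offset 1 falls in char 1's range; it's byte 2 of F3 B8 A5 A5 = 0xB8.

0xB8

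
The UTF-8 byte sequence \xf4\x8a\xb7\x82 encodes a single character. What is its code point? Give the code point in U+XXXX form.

Leading byte 0xF4 = 11110100 matches 11110xxx → 4-byte sequence.
Byte 1: 0xF4 = 11110100, payload 100 (3 bits).
Byte 2: 0x8A = 10001010 (10xxxxxx ✓), payload 001010.
Byte 3: 0xB7 = 10110111 (10xxxxxx ✓), payload 110111.
Byte 4: 0x82 = 10000010 (10xxxxxx ✓), payload 000010.
Concatenate: 100001010110111000010 = 0x10ADC2 (21 bits → U+10ADC2).

U+10ADC2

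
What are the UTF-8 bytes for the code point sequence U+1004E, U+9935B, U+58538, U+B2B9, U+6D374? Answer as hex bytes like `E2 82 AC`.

F0 90 81 8E F2 99 8D 9B F1 98 94 B8 EB 8A B9 F1 AD 8D B4

U+1004E: 4-byte form → F0 90 81 8E.
U+9935B: 4-byte form → F2 99 8D 9B.
U+58538: 4-byte form → F1 98 94 B8.
U+B2B9: 3-byte form → EB 8A B9.
U+6D374: 4-byte form → F1 AD 8D B4.
Concatenated (19 bytes): F0 90 81 8E F2 99 8D 9B F1 98 94 B8 EB 8A B9 F1 AD 8D B4.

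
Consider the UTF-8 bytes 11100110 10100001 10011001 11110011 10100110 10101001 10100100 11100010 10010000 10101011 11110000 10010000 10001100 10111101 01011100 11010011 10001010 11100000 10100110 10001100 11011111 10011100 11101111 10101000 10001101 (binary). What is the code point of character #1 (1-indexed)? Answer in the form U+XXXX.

Offset 0: leading byte 0xE6 = 11100110 → 3-byte char #1 = E6 A1 99.
Leading byte 0xE6 = 11100110 matches 1110xxxx → 3-byte sequence.
Byte 1: 0xE6 = 11100110, payload 0110 (4 bits).
Byte 2: 0xA1 = 10100001 (10xxxxxx ✓), payload 100001.
Byte 3: 0x99 = 10011001 (10xxxxxx ✓), payload 011001.
Concatenate: 0110100001011001 = 0x6859 (16 bits → U+6859).

U+6859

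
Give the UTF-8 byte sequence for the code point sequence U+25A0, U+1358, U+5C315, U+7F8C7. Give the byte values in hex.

E2 96 A0 E1 8D 98 F1 9C 8C 95 F1 BF A3 87

U+25A0: 3-byte form → E2 96 A0.
U+1358: 3-byte form → E1 8D 98.
U+5C315: 4-byte form → F1 9C 8C 95.
U+7F8C7: 4-byte form → F1 BF A3 87.
Concatenated (14 bytes): E2 96 A0 E1 8D 98 F1 9C 8C 95 F1 BF A3 87.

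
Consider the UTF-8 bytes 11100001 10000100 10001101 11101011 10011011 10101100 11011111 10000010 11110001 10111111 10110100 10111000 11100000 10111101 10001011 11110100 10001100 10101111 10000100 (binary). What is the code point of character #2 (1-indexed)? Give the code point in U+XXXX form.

Offset 0: leading byte 0xE1 = 11100001 → 3-byte char #1 = E1 84 8D.
Offset 3: leading byte 0xEB = 11101011 → 3-byte char #2 = EB 9B AC.
Leading byte 0xEB = 11101011 matches 1110xxxx → 3-byte sequence.
Byte 1: 0xEB = 11101011, payload 1011 (4 bits).
Byte 2: 0x9B = 10011011 (10xxxxxx ✓), payload 011011.
Byte 3: 0xAC = 10101100 (10xxxxxx ✓), payload 101100.
Concatenate: 1011011011101100 = 0xB6EC (16 bits → U+B6EC).

U+B6EC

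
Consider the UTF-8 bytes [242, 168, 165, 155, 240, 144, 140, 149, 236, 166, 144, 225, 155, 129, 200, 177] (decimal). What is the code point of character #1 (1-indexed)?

Offset 0: leading byte 0xF2 = 11110010 → 4-byte char #1 = F2 A8 A5 9B.
Leading byte 0xF2 = 11110010 matches 11110xxx → 4-byte sequence.
Byte 1: 0xF2 = 11110010, payload 010 (3 bits).
Byte 2: 0xA8 = 10101000 (10xxxxxx ✓), payload 101000.
Byte 3: 0xA5 = 10100101 (10xxxxxx ✓), payload 100101.
Byte 4: 0x9B = 10011011 (10xxxxxx ✓), payload 011011.
Concatenate: 010101000100101011011 = 0xA895B (21 bits → U+A895B).

U+A895B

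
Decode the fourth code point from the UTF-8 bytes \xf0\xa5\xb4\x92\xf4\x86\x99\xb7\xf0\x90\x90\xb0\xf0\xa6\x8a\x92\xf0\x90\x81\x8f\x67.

Offset 0: leading byte 0xF0 = 11110000 → 4-byte char #1 = F0 A5 B4 92.
Offset 4: leading byte 0xF4 = 11110100 → 4-byte char #2 = F4 86 99 B7.
Offset 8: leading byte 0xF0 = 11110000 → 4-byte char #3 = F0 90 90 B0.
Offset 12: leading byte 0xF0 = 11110000 → 4-byte char #4 = F0 A6 8A 92.
Leading byte 0xF0 = 11110000 matches 11110xxx → 4-byte sequence.
Byte 1: 0xF0 = 11110000, payload 000 (3 bits).
Byte 2: 0xA6 = 10100110 (10xxxxxx ✓), payload 100110.
Byte 3: 0x8A = 10001010 (10xxxxxx ✓), payload 001010.
Byte 4: 0x92 = 10010010 (10xxxxxx ✓), payload 010010.
Concatenate: 000100110001010010010 = 0x26292 (21 bits → U+26292).

U+26292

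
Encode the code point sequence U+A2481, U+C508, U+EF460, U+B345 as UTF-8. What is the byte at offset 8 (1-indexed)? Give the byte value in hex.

0xF3

1-indexed offset 8 is 0-indexed offset 7.
U+A2481 → 4-byte form F2 A2 92 81 at offsets 0–3.
U+C508 → 3-byte form EC 94 88 at offsets 4–6.
U+EF460 → 4-byte form F3 AF 91 A0 at offsets 7–10.
Offset 7 falls in char 3's range; it's byte 1 of F3 AF 91 A0 = 0xF3.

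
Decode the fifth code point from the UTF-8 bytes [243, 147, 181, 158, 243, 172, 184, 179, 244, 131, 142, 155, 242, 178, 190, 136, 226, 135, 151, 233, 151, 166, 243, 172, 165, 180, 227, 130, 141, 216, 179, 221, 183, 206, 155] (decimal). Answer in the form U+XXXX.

U+21D7

Offset 0: leading byte 0xF3 = 11110011 → 4-byte char #1 = F3 93 B5 9E.
Offset 4: leading byte 0xF3 = 11110011 → 4-byte char #2 = F3 AC B8 B3.
Offset 8: leading byte 0xF4 = 11110100 → 4-byte char #3 = F4 83 8E 9B.
Offset 12: leading byte 0xF2 = 11110010 → 4-byte char #4 = F2 B2 BE 88.
Offset 16: leading byte 0xE2 = 11100010 → 3-byte char #5 = E2 87 97.
Leading byte 0xE2 = 11100010 matches 1110xxxx → 3-byte sequence.
Byte 1: 0xE2 = 11100010, payload 0010 (4 bits).
Byte 2: 0x87 = 10000111 (10xxxxxx ✓), payload 000111.
Byte 3: 0x97 = 10010111 (10xxxxxx ✓), payload 010111.
Concatenate: 0010000111010111 = 0x21D7 (16 bits → U+21D7).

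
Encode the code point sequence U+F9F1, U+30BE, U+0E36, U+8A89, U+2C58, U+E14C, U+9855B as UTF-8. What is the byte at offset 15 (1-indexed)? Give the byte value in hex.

1-indexed offset 15 is 0-indexed offset 14.
U+F9F1 → 3-byte form EF A7 B1 at offsets 0–2.
U+30BE → 3-byte form E3 82 BE at offsets 3–5.
U+0E36 → 3-byte form E0 B8 B6 at offsets 6–8.
U+8A89 → 3-byte form E8 AA 89 at offsets 9–11.
U+2C58 → 3-byte form E2 B1 98 at offsets 12–14.
Offset 14 falls in char 5's range; it's byte 3 of E2 B1 98 = 0x98.

0x98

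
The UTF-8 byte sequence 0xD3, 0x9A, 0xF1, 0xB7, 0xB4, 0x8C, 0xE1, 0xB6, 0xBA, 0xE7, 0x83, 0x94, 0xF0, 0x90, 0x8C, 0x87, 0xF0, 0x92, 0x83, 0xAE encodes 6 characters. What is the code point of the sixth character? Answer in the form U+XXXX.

U+120EE

Offset 0: leading byte 0xD3 = 11010011 → 2-byte char #1 = D3 9A.
Offset 2: leading byte 0xF1 = 11110001 → 4-byte char #2 = F1 B7 B4 8C.
Offset 6: leading byte 0xE1 = 11100001 → 3-byte char #3 = E1 B6 BA.
Offset 9: leading byte 0xE7 = 11100111 → 3-byte char #4 = E7 83 94.
Offset 12: leading byte 0xF0 = 11110000 → 4-byte char #5 = F0 90 8C 87.
Offset 16: leading byte 0xF0 = 11110000 → 4-byte char #6 = F0 92 83 AE.
Leading byte 0xF0 = 11110000 matches 11110xxx → 4-byte sequence.
Byte 1: 0xF0 = 11110000, payload 000 (3 bits).
Byte 2: 0x92 = 10010010 (10xxxxxx ✓), payload 010010.
Byte 3: 0x83 = 10000011 (10xxxxxx ✓), payload 000011.
Byte 4: 0xAE = 10101110 (10xxxxxx ✓), payload 101110.
Concatenate: 000010010000011101110 = 0x120EE (21 bits → U+120EE).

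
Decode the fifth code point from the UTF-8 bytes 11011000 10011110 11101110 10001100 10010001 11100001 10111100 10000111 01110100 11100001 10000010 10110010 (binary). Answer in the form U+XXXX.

Offset 0: leading byte 0xD8 = 11011000 → 2-byte char #1 = D8 9E.
Offset 2: leading byte 0xEE = 11101110 → 3-byte char #2 = EE 8C 91.
Offset 5: leading byte 0xE1 = 11100001 → 3-byte char #3 = E1 BC 87.
Offset 8: leading byte 0x74 = 01110100 → 1-byte char #4 = 74.
Offset 9: leading byte 0xE1 = 11100001 → 3-byte char #5 = E1 82 B2.
Leading byte 0xE1 = 11100001 matches 1110xxxx → 3-byte sequence.
Byte 1: 0xE1 = 11100001, payload 0001 (4 bits).
Byte 2: 0x82 = 10000010 (10xxxxxx ✓), payload 000010.
Byte 3: 0xB2 = 10110010 (10xxxxxx ✓), payload 110010.
Concatenate: 0001000010110010 = 0x10B2 (16 bits → U+10B2).

U+10B2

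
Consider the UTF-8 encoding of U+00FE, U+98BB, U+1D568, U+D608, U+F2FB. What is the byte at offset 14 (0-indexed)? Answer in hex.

U+00FE → 2-byte form C3 BE at offsets 0–1.
U+98BB → 3-byte form E9 A2 BB at offsets 2–4.
U+1D568 → 4-byte form F0 9D 95 A8 at offsets 5–8.
U+D608 → 3-byte form ED 98 88 at offsets 9–11.
U+F2FB → 3-byte form EF 8B BB at offsets 12–14.
Offset 14 falls in char 5's range; it's byte 3 of EF 8B BB = 0xBB.

0xBB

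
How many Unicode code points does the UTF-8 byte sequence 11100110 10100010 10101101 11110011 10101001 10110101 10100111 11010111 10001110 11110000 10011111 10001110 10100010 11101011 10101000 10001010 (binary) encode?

5

Byte at offset 0: 0xE6 = 11100110 → 3-byte char (#1). Advance 3.
Byte at offset 3: 0xF3 = 11110011 → 4-byte char (#2). Advance 4.
Byte at offset 7: 0xD7 = 11010111 → 2-byte char (#3). Advance 2.
Byte at offset 9: 0xF0 = 11110000 → 4-byte char (#4). Advance 4.
Byte at offset 13: 0xEB = 11101011 → 3-byte char (#5). Advance 3.
Reached end at offset 16 after 5 code points.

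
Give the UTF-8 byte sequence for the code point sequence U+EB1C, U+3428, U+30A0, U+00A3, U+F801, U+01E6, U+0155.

EE AC 9C E3 90 A8 E3 82 A0 C2 A3 EF A0 81 C7 A6 C5 95

U+EB1C: 3-byte form → EE AC 9C.
U+3428: 3-byte form → E3 90 A8.
U+30A0: 3-byte form → E3 82 A0.
U+00A3: 2-byte form → C2 A3.
U+F801: 3-byte form → EF A0 81.
U+01E6: 2-byte form → C7 A6.
U+0155: 2-byte form → C5 95.
Concatenated (18 bytes): EE AC 9C E3 90 A8 E3 82 A0 C2 A3 EF A0 81 C7 A6 C5 95.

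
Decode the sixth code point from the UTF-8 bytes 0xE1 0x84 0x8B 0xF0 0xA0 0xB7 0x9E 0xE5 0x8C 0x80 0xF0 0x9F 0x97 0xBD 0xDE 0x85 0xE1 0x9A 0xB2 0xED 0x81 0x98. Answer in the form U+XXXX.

U+16B2

Offset 0: leading byte 0xE1 = 11100001 → 3-byte char #1 = E1 84 8B.
Offset 3: leading byte 0xF0 = 11110000 → 4-byte char #2 = F0 A0 B7 9E.
Offset 7: leading byte 0xE5 = 11100101 → 3-byte char #3 = E5 8C 80.
Offset 10: leading byte 0xF0 = 11110000 → 4-byte char #4 = F0 9F 97 BD.
Offset 14: leading byte 0xDE = 11011110 → 2-byte char #5 = DE 85.
Offset 16: leading byte 0xE1 = 11100001 → 3-byte char #6 = E1 9A B2.
Leading byte 0xE1 = 11100001 matches 1110xxxx → 3-byte sequence.
Byte 1: 0xE1 = 11100001, payload 0001 (4 bits).
Byte 2: 0x9A = 10011010 (10xxxxxx ✓), payload 011010.
Byte 3: 0xB2 = 10110010 (10xxxxxx ✓), payload 110010.
Concatenate: 0001011010110010 = 0x16B2 (16 bits → U+16B2).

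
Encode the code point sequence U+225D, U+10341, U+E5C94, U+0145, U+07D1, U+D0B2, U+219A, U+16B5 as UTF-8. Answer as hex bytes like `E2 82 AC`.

U+225D: 3-byte form → E2 89 9D.
U+10341: 4-byte form → F0 90 8D 81.
U+E5C94: 4-byte form → F3 A5 B2 94.
U+0145: 2-byte form → C5 85.
U+07D1: 2-byte form → DF 91.
U+D0B2: 3-byte form → ED 82 B2.
U+219A: 3-byte form → E2 86 9A.
U+16B5: 3-byte form → E1 9A B5.
Concatenated (24 bytes): E2 89 9D F0 90 8D 81 F3 A5 B2 94 C5 85 DF 91 ED 82 B2 E2 86 9A E1 9A B5.

E2 89 9D F0 90 8D 81 F3 A5 B2 94 C5 85 DF 91 ED 82 B2 E2 86 9A E1 9A B5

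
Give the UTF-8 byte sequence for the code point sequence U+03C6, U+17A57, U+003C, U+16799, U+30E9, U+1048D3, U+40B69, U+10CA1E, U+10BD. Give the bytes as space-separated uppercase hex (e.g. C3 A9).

CF 86 F0 97 A9 97 3C F0 96 9E 99 E3 83 A9 F4 84 A3 93 F1 80 AD A9 F4 8C A8 9E E1 82 BD

U+03C6: 2-byte form → CF 86.
U+17A57: 4-byte form → F0 97 A9 97.
U+003C: 1-byte form → 3C.
U+16799: 4-byte form → F0 96 9E 99.
U+30E9: 3-byte form → E3 83 A9.
U+1048D3: 4-byte form → F4 84 A3 93.
U+40B69: 4-byte form → F1 80 AD A9.
U+10CA1E: 4-byte form → F4 8C A8 9E.
U+10BD: 3-byte form → E1 82 BD.
Concatenated (29 bytes): CF 86 F0 97 A9 97 3C F0 96 9E 99 E3 83 A9 F4 84 A3 93 F1 80 AD A9 F4 8C A8 9E E1 82 BD.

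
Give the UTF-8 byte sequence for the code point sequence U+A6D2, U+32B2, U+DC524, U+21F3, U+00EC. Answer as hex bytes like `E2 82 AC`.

EA 9B 92 E3 8A B2 F3 9C 94 A4 E2 87 B3 C3 AC

U+A6D2: 3-byte form → EA 9B 92.
U+32B2: 3-byte form → E3 8A B2.
U+DC524: 4-byte form → F3 9C 94 A4.
U+21F3: 3-byte form → E2 87 B3.
U+00EC: 2-byte form → C3 AC.
Concatenated (15 bytes): EA 9B 92 E3 8A B2 F3 9C 94 A4 E2 87 B3 C3 AC.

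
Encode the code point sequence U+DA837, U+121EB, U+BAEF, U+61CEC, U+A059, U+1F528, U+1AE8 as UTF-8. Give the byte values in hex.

U+DA837: 4-byte form → F3 9A A0 B7.
U+121EB: 4-byte form → F0 92 87 AB.
U+BAEF: 3-byte form → EB AB AF.
U+61CEC: 4-byte form → F1 A1 B3 AC.
U+A059: 3-byte form → EA 81 99.
U+1F528: 4-byte form → F0 9F 94 A8.
U+1AE8: 3-byte form → E1 AB A8.
Concatenated (25 bytes): F3 9A A0 B7 F0 92 87 AB EB AB AF F1 A1 B3 AC EA 81 99 F0 9F 94 A8 E1 AB A8.

F3 9A A0 B7 F0 92 87 AB EB AB AF F1 A1 B3 AC EA 81 99 F0 9F 94 A8 E1 AB A8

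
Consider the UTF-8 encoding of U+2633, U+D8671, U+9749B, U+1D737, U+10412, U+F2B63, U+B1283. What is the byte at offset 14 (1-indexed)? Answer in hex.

1-indexed offset 14 is 0-indexed offset 13.
U+2633 → 3-byte form E2 98 B3 at offsets 0–2.
U+D8671 → 4-byte form F3 98 99 B1 at offsets 3–6.
U+9749B → 4-byte form F2 97 92 9B at offsets 7–10.
U+1D737 → 4-byte form F0 9D 9C B7 at offsets 11–14.
Offset 13 falls in char 4's range; it's byte 3 of F0 9D 9C B7 = 0x9C.

0x9C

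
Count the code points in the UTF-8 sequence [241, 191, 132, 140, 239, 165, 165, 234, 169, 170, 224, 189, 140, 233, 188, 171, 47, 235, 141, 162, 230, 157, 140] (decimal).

Byte at offset 0: 0xF1 = 11110001 → 4-byte char (#1). Advance 4.
Byte at offset 4: 0xEF = 11101111 → 3-byte char (#2). Advance 3.
Byte at offset 7: 0xEA = 11101010 → 3-byte char (#3). Advance 3.
Byte at offset 10: 0xE0 = 11100000 → 3-byte char (#4). Advance 3.
Byte at offset 13: 0xE9 = 11101001 → 3-byte char (#5). Advance 3.
Byte at offset 16: 0x2F = 00101111 → 1-byte char (#6). Advance 1.
Byte at offset 17: 0xEB = 11101011 → 3-byte char (#7). Advance 3.
Byte at offset 20: 0xE6 = 11100110 → 3-byte char (#8). Advance 3.
Reached end at offset 23 after 8 code points.

8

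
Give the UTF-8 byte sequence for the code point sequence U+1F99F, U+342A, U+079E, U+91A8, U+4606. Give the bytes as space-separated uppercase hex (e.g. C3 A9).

U+1F99F: 4-byte form → F0 9F A6 9F.
U+342A: 3-byte form → E3 90 AA.
U+079E: 2-byte form → DE 9E.
U+91A8: 3-byte form → E9 86 A8.
U+4606: 3-byte form → E4 98 86.
Concatenated (15 bytes): F0 9F A6 9F E3 90 AA DE 9E E9 86 A8 E4 98 86.

F0 9F A6 9F E3 90 AA DE 9E E9 86 A8 E4 98 86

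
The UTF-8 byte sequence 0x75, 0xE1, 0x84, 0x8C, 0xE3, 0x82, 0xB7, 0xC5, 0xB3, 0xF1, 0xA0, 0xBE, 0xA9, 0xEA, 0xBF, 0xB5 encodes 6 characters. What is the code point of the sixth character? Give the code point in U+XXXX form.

U+AFF5

Offset 0: leading byte 0x75 = 01110101 → 1-byte char #1 = 75.
Offset 1: leading byte 0xE1 = 11100001 → 3-byte char #2 = E1 84 8C.
Offset 4: leading byte 0xE3 = 11100011 → 3-byte char #3 = E3 82 B7.
Offset 7: leading byte 0xC5 = 11000101 → 2-byte char #4 = C5 B3.
Offset 9: leading byte 0xF1 = 11110001 → 4-byte char #5 = F1 A0 BE A9.
Offset 13: leading byte 0xEA = 11101010 → 3-byte char #6 = EA BF B5.
Leading byte 0xEA = 11101010 matches 1110xxxx → 3-byte sequence.
Byte 1: 0xEA = 11101010, payload 1010 (4 bits).
Byte 2: 0xBF = 10111111 (10xxxxxx ✓), payload 111111.
Byte 3: 0xB5 = 10110101 (10xxxxxx ✓), payload 110101.
Concatenate: 1010111111110101 = 0xAFF5 (16 bits → U+AFF5).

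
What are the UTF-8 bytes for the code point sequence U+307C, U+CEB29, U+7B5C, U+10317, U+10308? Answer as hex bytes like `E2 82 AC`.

U+307C: 3-byte form → E3 81 BC.
U+CEB29: 4-byte form → F3 8E AC A9.
U+7B5C: 3-byte form → E7 AD 9C.
U+10317: 4-byte form → F0 90 8C 97.
U+10308: 4-byte form → F0 90 8C 88.
Concatenated (18 bytes): E3 81 BC F3 8E AC A9 E7 AD 9C F0 90 8C 97 F0 90 8C 88.

E3 81 BC F3 8E AC A9 E7 AD 9C F0 90 8C 97 F0 90 8C 88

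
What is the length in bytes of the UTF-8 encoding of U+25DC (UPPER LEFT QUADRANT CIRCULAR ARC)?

U+25DC = 0x25DC. UTF-8 uses 1 byte below 0x80, 2 below 0x800, 3 below 0x10000, 4 up to 0x10FFFF. 0x25DC is in U+0800–U+FFFF → 3 bytes.

3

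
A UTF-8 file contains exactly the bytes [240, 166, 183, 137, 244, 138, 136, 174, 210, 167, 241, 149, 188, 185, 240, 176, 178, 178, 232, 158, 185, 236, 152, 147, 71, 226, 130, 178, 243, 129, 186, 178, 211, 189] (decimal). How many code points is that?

11

Byte at offset 0: 0xF0 = 11110000 → 4-byte char (#1). Advance 4.
Byte at offset 4: 0xF4 = 11110100 → 4-byte char (#2). Advance 4.
Byte at offset 8: 0xD2 = 11010010 → 2-byte char (#3). Advance 2.
Byte at offset 10: 0xF1 = 11110001 → 4-byte char (#4). Advance 4.
Byte at offset 14: 0xF0 = 11110000 → 4-byte char (#5). Advance 4.
Byte at offset 18: 0xE8 = 11101000 → 3-byte char (#6). Advance 3.
Byte at offset 21: 0xEC = 11101100 → 3-byte char (#7). Advance 3.
Byte at offset 24: 0x47 = 01000111 → 1-byte char (#8). Advance 1.
Byte at offset 25: 0xE2 = 11100010 → 3-byte char (#9). Advance 3.
Byte at offset 28: 0xF3 = 11110011 → 4-byte char (#10). Advance 4.
Byte at offset 32: 0xD3 = 11010011 → 2-byte char (#11). Advance 2.
Reached end at offset 34 after 11 code points.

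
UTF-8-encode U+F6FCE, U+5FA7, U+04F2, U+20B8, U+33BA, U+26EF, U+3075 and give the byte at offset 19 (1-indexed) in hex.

1-indexed offset 19 is 0-indexed offset 18.
U+F6FCE → 4-byte form F3 B6 BF 8E at offsets 0–3.
U+5FA7 → 3-byte form E5 BE A7 at offsets 4–6.
U+04F2 → 2-byte form D3 B2 at offsets 7–8.
U+20B8 → 3-byte form E2 82 B8 at offsets 9–11.
U+33BA → 3-byte form E3 8E BA at offsets 12–14.
U+26EF → 3-byte form E2 9B AF at offsets 15–17.
U+3075 → 3-byte form E3 81 B5 at offsets 18–20.
Offset 18 falls in char 7's range; it's byte 1 of E3 81 B5 = 0xE3.

0xE3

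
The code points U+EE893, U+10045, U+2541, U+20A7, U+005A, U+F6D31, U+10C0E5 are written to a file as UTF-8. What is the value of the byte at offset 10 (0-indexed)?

0x81

U+EE893 → 4-byte form F3 AE A2 93 at offsets 0–3.
U+10045 → 4-byte form F0 90 81 85 at offsets 4–7.
U+2541 → 3-byte form E2 95 81 at offsets 8–10.
Offset 10 falls in char 3's range; it's byte 3 of E2 95 81 = 0x81.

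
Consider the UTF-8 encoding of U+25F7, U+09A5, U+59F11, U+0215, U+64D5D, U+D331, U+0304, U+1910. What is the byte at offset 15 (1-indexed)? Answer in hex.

1-indexed offset 15 is 0-indexed offset 14.
U+25F7 → 3-byte form E2 97 B7 at offsets 0–2.
U+09A5 → 3-byte form E0 A6 A5 at offsets 3–5.
U+59F11 → 4-byte form F1 99 BC 91 at offsets 6–9.
U+0215 → 2-byte form C8 95 at offsets 10–11.
U+64D5D → 4-byte form F1 A4 B5 9D at offsets 12–15.
Offset 14 falls in char 5's range; it's byte 3 of F1 A4 B5 9D = 0xB5.

0xB5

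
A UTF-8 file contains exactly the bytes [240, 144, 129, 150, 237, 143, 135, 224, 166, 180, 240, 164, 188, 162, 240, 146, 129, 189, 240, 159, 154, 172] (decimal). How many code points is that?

Byte at offset 0: 0xF0 = 11110000 → 4-byte char (#1). Advance 4.
Byte at offset 4: 0xED = 11101101 → 3-byte char (#2). Advance 3.
Byte at offset 7: 0xE0 = 11100000 → 3-byte char (#3). Advance 3.
Byte at offset 10: 0xF0 = 11110000 → 4-byte char (#4). Advance 4.
Byte at offset 14: 0xF0 = 11110000 → 4-byte char (#5). Advance 4.
Byte at offset 18: 0xF0 = 11110000 → 4-byte char (#6). Advance 4.
Reached end at offset 22 after 6 code points.

6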